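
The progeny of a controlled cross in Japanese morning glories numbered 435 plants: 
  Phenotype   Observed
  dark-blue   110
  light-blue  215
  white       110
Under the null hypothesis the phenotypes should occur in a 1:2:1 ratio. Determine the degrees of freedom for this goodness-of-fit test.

A goodness-of-fit test with 3 phenotype classes has df = 3 − 1 = 2.

2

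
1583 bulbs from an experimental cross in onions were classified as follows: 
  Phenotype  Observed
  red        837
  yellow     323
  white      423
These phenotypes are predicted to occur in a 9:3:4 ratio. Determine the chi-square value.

The 9:3:4 ratio has 16 parts, so with N = 1583 the expected counts are:
  red: 1583 × 9/16 = 890.4375
  yellow: 1583 × 3/16 = 296.8125
  white: 1583 × 4/16 = 395.75
χ² = Σ (O − E)² / E
  red: (837 − 890.4375)² / 890.4375 = 3.2069
  yellow: (323 − 296.8125)² / 296.8125 = 2.3105
  white: (423 − 395.75)² / 395.75 = 1.8763
χ² = 3.2069 + 2.3105 + 1.8763 = 7.3937 ≈ 7.394

7.394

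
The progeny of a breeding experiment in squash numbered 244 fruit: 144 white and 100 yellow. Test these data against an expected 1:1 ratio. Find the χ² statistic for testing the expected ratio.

Under the 1:1 hypothesis (Σ ratio = 2, N = 244):
  white: 244 × 1/2 = 122
  yellow: 244 × 1/2 = 122
χ² = Σ (O − E)² / E
  white: (144 − 122)² / 122 = 3.9672
  yellow: (100 − 122)² / 122 = 3.9672
χ² = 3.9672 + 3.9672 = 7.9344 ≈ 7.934

7.934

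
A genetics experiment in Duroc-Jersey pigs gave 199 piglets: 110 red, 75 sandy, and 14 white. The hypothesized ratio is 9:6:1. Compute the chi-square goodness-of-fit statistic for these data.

Under the 9:6:1 hypothesis (Σ ratio = 16, N = 199):
  red: 199 × 9/16 = 111.9375
  sandy: 199 × 6/16 = 74.625
  white: 199 × 1/16 = 12.4375
χ² = Σ (O − E)² / E
  red: (110 − 111.9375)² / 111.9375 = 0.0335
  sandy: (75 − 74.625)² / 74.625 = 0.0019
  white: (14 − 12.4375)² / 12.4375 = 0.1963
χ² = 0.0335 + 0.0019 + 0.1963 = 0.2317 ≈ 0.232

0.232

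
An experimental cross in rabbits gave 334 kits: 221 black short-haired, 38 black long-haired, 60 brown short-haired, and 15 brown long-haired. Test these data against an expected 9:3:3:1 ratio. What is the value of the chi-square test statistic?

Expected counts for N = 334 under a 9:3:3:1 ratio (total parts = 16):
  black short-haired: 334 × 9/16 = 187.875
  black long-haired: 334 × 3/16 = 62.625
  brown short-haired: 334 × 3/16 = 62.625
  brown long-haired: 334 × 1/16 = 20.875
χ² = Σ (O − E)² / E
  black short-haired: (221 − 187.875)² / 187.875 = 5.8404
  black long-haired: (38 − 62.625)² / 62.625 = 9.6829
  brown short-haired: (60 − 62.625)² / 62.625 = 0.1100
  brown long-haired: (15 − 20.875)² / 20.875 = 1.6534
χ² = 5.8404 + 9.6829 + 0.1100 + 1.6534 = 17.2867 ≈ 17.287

17.287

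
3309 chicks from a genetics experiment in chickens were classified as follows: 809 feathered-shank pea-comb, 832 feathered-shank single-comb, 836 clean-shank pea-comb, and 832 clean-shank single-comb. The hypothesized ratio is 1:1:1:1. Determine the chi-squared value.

Expected counts for N = 3309 under a 1:1:1:1 ratio (total parts = 4):
  feathered-shank pea-comb: 3309 × 1/4 = 827.25
  feathered-shank single-comb: 3309 × 1/4 = 827.25
  clean-shank pea-comb: 3309 × 1/4 = 827.25
  clean-shank single-comb: 3309 × 1/4 = 827.25
χ² = Σ (O − E)² / E
  feathered-shank pea-comb: (809 − 827.25)² / 827.25 = 0.4026
  feathered-shank single-comb: (832 − 827.25)² / 827.25 = 0.0273
  clean-shank pea-comb: (836 − 827.25)² / 827.25 = 0.0926
  clean-shank single-comb: (832 − 827.25)² / 827.25 = 0.0273
χ² = 0.4026 + 0.0273 + 0.0926 + 0.0273 = 0.5498 ≈ 0.550

0.550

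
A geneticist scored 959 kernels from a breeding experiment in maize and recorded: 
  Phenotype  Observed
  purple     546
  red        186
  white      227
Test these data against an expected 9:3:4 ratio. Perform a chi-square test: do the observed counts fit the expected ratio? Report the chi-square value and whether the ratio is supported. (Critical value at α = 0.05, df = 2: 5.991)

The 9:3:4 ratio has 16 parts, so with N = 959 the expected counts are:
  purple: 959 × 9/16 = 539.4375
  red: 959 × 3/16 = 179.8125
  white: 959 × 4/16 = 239.75
χ² = Σ (O − E)² / E
  purple: (546 − 539.4375)² / 539.4375 = 0.0798
  red: (186 − 179.8125)² / 179.8125 = 0.2129
  white: (227 − 239.75)² / 239.75 = 0.6781
χ² = 0.0798 + 0.2129 + 0.6781 = 0.9708 ≈ 0.971
Degrees of freedom = 3 − 1 = 2; critical value at α = 0.05 is 5.991.
Since 0.971 < 5.991, we fail to reject the null hypothesis — the data are consistent with the 9:3:4 ratio.

0.971; consistent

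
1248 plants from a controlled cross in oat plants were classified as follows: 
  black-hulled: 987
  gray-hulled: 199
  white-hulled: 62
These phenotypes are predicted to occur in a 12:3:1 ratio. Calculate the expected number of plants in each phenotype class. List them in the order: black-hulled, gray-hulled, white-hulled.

936, 234, 78

The 12:3:1 ratio has 16 parts, so with N = 1248 the expected counts are:
  black-hulled: 1248 × 12/16 = 936
  gray-hulled: 1248 × 3/16 = 234
  white-hulled: 1248 × 1/16 = 78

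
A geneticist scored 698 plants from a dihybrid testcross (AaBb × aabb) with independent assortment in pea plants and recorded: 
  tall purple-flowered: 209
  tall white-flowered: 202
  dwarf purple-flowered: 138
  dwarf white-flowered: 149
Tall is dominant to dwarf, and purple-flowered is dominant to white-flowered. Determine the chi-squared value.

22.516

A dihybrid testcross with independent assortment gives a 1:1:1:1 ratio.
The 1:1:1:1 ratio has 4 parts, so with N = 698 the expected counts are:
  tall purple-flowered: 698 × 1/4 = 174.5
  tall white-flowered: 698 × 1/4 = 174.5
  dwarf purple-flowered: 698 × 1/4 = 174.5
  dwarf white-flowered: 698 × 1/4 = 174.5
χ² = Σ (O − E)² / E
  tall purple-flowered: (209 − 174.5)² / 174.5 = 6.8209
  tall white-flowered: (202 − 174.5)² / 174.5 = 4.3338
  dwarf purple-flowered: (138 − 174.5)² / 174.5 = 7.6347
  dwarf white-flowered: (149 − 174.5)² / 174.5 = 3.7264
χ² = 6.8209 + 4.3338 + 7.6347 + 3.7264 = 22.5158 ≈ 22.516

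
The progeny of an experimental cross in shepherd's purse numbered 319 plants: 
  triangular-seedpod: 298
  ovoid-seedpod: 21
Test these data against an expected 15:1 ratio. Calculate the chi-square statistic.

0.060

The 15:1 ratio has 16 parts, so with N = 319 the expected counts are:
  triangular-seedpod: 319 × 15/16 = 299.0625
  ovoid-seedpod: 319 × 1/16 = 19.9375
χ² = Σ (O − E)² / E
  triangular-seedpod: (298 − 299.0625)² / 299.0625 = 0.0038
  ovoid-seedpod: (21 − 19.9375)² / 19.9375 = 0.0566
χ² = 0.0038 + 0.0566 = 0.0604 ≈ 0.060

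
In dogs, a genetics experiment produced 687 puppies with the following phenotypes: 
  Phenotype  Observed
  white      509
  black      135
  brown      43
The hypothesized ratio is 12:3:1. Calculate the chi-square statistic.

0.373

Expected counts for N = 687 under a 12:3:1 ratio (total parts = 16):
  white: 687 × 12/16 = 515.25
  black: 687 × 3/16 = 128.8125
  brown: 687 × 1/16 = 42.9375
χ² = Σ (O − E)² / E
  white: (509 − 515.25)² / 515.25 = 0.0758
  black: (135 − 128.8125)² / 128.8125 = 0.2972
  brown: (43 − 42.9375)² / 42.9375 = 0.0001
χ² = 0.0758 + 0.2972 + 0.0001 = 0.3731 ≈ 0.373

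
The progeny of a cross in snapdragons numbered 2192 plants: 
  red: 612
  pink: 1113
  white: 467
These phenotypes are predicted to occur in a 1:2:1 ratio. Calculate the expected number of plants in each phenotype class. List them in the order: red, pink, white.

548, 1096, 548

The 1:2:1 ratio has 4 parts, so with N = 2192 the expected counts are:
  red: 2192 × 1/4 = 548
  pink: 2192 × 2/4 = 1096
  white: 2192 × 1/4 = 548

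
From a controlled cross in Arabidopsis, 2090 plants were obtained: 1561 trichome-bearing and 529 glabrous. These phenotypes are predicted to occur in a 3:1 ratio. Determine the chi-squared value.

0.108

Total ratio parts = 4. Expected numbers out of 2090:
  trichome-bearing: 2090 × 3/4 = 1567.5
  glabrous: 2090 × 1/4 = 522.5
χ² = Σ (O − E)² / E
  trichome-bearing: (1561 − 1567.5)² / 1567.5 = 0.0270
  glabrous: (529 − 522.5)² / 522.5 = 0.0809
χ² = 0.0270 + 0.0809 = 0.1079 ≈ 0.108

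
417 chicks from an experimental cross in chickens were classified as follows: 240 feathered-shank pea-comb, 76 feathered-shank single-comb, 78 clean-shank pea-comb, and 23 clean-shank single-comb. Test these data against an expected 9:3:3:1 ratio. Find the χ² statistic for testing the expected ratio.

Total ratio parts = 16. Expected numbers out of 417:
  feathered-shank pea-comb: 417 × 9/16 = 234.5625
  feathered-shank single-comb: 417 × 3/16 = 78.1875
  clean-shank pea-comb: 417 × 3/16 = 78.1875
  clean-shank single-comb: 417 × 1/16 = 26.0625
χ² = Σ (O − E)² / E
  feathered-shank pea-comb: (240 − 234.5625)² / 234.5625 = 0.1260
  feathered-shank single-comb: (76 − 78.1875)² / 78.1875 = 0.0612
  clean-shank pea-comb: (78 − 78.1875)² / 78.1875 = 0.0004
  clean-shank single-comb: (23 − 26.0625)² / 26.0625 = 0.3599
χ² = 0.1260 + 0.0612 + 0.0004 + 0.3599 = 0.5475 ≈ 0.548

0.548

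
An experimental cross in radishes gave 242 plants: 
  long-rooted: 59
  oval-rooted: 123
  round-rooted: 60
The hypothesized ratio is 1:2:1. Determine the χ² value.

Expected counts for N = 242 under a 1:2:1 ratio (total parts = 4):
  long-rooted: 242 × 1/4 = 60.5
  oval-rooted: 242 × 2/4 = 121
  round-rooted: 242 × 1/4 = 60.5
χ² = Σ (O − E)² / E
  long-rooted: (59 − 60.5)² / 60.5 = 0.0372
  oval-rooted: (123 − 121)² / 121 = 0.0331
  round-rooted: (60 − 60.5)² / 60.5 = 0.0041
χ² = 0.0372 + 0.0331 + 0.0041 = 0.0744 ≈ 0.074

0.074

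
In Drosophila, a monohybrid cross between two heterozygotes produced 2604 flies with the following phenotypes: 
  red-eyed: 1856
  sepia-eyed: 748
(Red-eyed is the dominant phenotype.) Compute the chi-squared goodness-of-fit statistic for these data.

For a monohybrid cross between heterozygotes with complete dominance, the expected phenotypic ratio is 3:1.
Expected counts for N = 2604 under a 3:1 ratio (total parts = 4):
  red-eyed: 2604 × 3/4 = 1953
  sepia-eyed: 2604 × 1/4 = 651
χ² = Σ (O − E)² / E
  red-eyed: (1856 − 1953)² / 1953 = 4.8177
  sepia-eyed: (748 − 651)² / 651 = 14.4531
χ² = 4.8177 + 14.4531 = 19.2708 ≈ 19.271

19.271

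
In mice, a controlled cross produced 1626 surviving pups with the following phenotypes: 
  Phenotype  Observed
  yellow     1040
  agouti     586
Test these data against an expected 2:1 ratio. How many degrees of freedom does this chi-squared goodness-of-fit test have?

1

A goodness-of-fit test with 2 phenotype classes has df = 2 − 1 = 1.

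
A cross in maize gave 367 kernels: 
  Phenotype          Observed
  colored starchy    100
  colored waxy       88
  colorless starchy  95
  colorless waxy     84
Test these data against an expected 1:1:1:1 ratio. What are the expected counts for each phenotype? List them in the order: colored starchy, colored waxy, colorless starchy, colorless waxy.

91.75, 91.75, 91.75, 91.75

Under the 1:1:1:1 hypothesis (Σ ratio = 4, N = 367):
  colored starchy: 367 × 1/4 = 91.75
  colored waxy: 367 × 1/4 = 91.75
  colorless starchy: 367 × 1/4 = 91.75
  colorless waxy: 367 × 1/4 = 91.75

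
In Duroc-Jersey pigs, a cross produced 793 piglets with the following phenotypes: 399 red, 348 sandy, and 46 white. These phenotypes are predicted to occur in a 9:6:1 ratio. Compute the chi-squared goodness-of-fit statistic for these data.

Under the 9:6:1 hypothesis (Σ ratio = 16, N = 793):
  red: 793 × 9/16 = 446.0625
  sandy: 793 × 6/16 = 297.375
  white: 793 × 1/16 = 49.5625
χ² = Σ (O − E)² / E
  red: (399 − 446.0625)² / 446.0625 = 4.9654
  sandy: (348 − 297.375)² / 297.375 = 8.6184
  white: (46 − 49.5625)² / 49.5625 = 0.2561
χ² = 4.9654 + 8.6184 + 0.2561 = 13.8399 ≈ 13.840

13.840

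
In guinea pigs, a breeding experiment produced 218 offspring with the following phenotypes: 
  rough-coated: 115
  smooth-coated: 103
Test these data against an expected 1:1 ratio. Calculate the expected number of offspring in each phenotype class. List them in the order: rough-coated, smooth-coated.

109, 109

The 1:1 ratio has 2 parts, so with N = 218 the expected counts are:
  rough-coated: 218 × 1/2 = 109
  smooth-coated: 218 × 1/2 = 109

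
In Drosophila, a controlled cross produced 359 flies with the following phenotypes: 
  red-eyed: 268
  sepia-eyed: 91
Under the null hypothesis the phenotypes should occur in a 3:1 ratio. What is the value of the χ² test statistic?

0.023

Total ratio parts = 4. Expected numbers out of 359:
  red-eyed: 359 × 3/4 = 269.25
  sepia-eyed: 359 × 1/4 = 89.75
χ² = Σ (O − E)² / E
  red-eyed: (268 − 269.25)² / 269.25 = 0.0058
  sepia-eyed: (91 − 89.75)² / 89.75 = 0.0174
χ² = 0.0058 + 0.0174 = 0.0232 ≈ 0.023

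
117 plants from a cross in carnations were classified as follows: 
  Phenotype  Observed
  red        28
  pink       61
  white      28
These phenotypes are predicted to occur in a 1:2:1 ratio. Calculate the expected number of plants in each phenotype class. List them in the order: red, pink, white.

Expected counts for N = 117 under a 1:2:1 ratio (total parts = 4):
  red: 117 × 1/4 = 29.25
  pink: 117 × 2/4 = 58.5
  white: 117 × 1/4 = 29.25

29.25, 58.5, 29.25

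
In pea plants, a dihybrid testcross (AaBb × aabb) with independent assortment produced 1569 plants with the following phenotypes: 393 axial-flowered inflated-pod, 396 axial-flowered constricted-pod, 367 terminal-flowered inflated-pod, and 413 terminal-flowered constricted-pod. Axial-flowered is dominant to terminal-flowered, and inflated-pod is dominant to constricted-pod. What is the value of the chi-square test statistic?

2.760

A dihybrid testcross with independent assortment gives a 1:1:1:1 ratio.
Under the 1:1:1:1 hypothesis (Σ ratio = 4, N = 1569):
  axial-flowered inflated-pod: 1569 × 1/4 = 392.25
  axial-flowered constricted-pod: 1569 × 1/4 = 392.25
  terminal-flowered inflated-pod: 1569 × 1/4 = 392.25
  terminal-flowered constricted-pod: 1569 × 1/4 = 392.25
χ² = Σ (O − E)² / E
  axial-flowered inflated-pod: (393 − 392.25)² / 392.25 = 0.0014
  axial-flowered constricted-pod: (396 − 392.25)² / 392.25 = 0.0359
  terminal-flowered inflated-pod: (367 − 392.25)² / 392.25 = 1.6254
  terminal-flowered constricted-pod: (413 − 392.25)² / 392.25 = 1.0977
χ² = 0.0014 + 0.0359 + 1.6254 + 1.0977 = 2.7604 ≈ 2.760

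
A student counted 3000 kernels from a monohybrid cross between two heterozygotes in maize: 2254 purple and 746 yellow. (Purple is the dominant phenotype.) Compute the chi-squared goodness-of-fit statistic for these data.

For a monohybrid cross between heterozygotes with complete dominance, the expected phenotypic ratio is 3:1.
Under the 3:1 hypothesis (Σ ratio = 4, N = 3000):
  purple: 3000 × 3/4 = 2250
  yellow: 3000 × 1/4 = 750
χ² = Σ (O − E)² / E
  purple: (2254 − 2250)² / 2250 = 0.0071
  yellow: (746 − 750)² / 750 = 0.0213
χ² = 0.0071 + 0.0213 = 0.0284 ≈ 0.028

0.028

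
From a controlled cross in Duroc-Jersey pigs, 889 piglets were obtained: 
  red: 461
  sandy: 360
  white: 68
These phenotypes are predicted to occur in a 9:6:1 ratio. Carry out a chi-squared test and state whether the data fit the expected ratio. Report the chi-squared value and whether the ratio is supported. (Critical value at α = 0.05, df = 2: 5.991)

Under the 9:6:1 hypothesis (Σ ratio = 16, N = 889):
  red: 889 × 9/16 = 500.0625
  sandy: 889 × 6/16 = 333.375
  white: 889 × 1/16 = 55.5625
χ² = Σ (O − E)² / E
  red: (461 − 500.0625)² / 500.0625 = 3.0514
  sandy: (360 − 333.375)² / 333.375 = 2.1264
  white: (68 − 55.5625)² / 55.5625 = 2.7841
χ² = 3.0514 + 2.1264 + 2.7841 = 7.9619 ≈ 7.962
Degrees of freedom = 3 − 1 = 2; critical value at α = 0.05 is 5.991.
Since 7.962 > 5.991, we reject the null hypothesis — the data do not fit the 9:6:1 ratio.

7.962; not consistent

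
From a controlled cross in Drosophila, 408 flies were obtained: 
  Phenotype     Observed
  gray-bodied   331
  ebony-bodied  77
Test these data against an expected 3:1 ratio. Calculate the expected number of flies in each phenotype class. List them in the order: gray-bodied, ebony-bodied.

306, 102

The 3:1 ratio has 4 parts, so with N = 408 the expected counts are:
  gray-bodied: 408 × 3/4 = 306
  ebony-bodied: 408 × 1/4 = 102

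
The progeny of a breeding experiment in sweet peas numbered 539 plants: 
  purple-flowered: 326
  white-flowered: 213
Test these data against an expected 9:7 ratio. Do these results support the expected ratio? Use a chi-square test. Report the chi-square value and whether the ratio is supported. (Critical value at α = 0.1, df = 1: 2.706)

3.923; not consistent

Total ratio parts = 16. Expected numbers out of 539:
  purple-flowered: 539 × 9/16 = 303.1875
  white-flowered: 539 × 7/16 = 235.8125
χ² = Σ (O − E)² / E
  purple-flowered: (326 − 303.1875)² / 303.1875 = 1.7165
  white-flowered: (213 − 235.8125)² / 235.8125 = 2.2069
χ² = 1.7165 + 2.2069 = 3.9234 ≈ 3.923
Degrees of freedom = 2 − 1 = 1; critical value at α = 0.1 is 2.706.
Since 3.923 > 2.706, we reject the null hypothesis — the data do not fit the 9:7 ratio.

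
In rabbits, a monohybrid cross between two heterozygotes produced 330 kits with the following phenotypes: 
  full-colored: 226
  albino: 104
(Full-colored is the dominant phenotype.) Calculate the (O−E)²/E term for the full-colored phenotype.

For a monohybrid cross between heterozygotes with complete dominance, the expected phenotypic ratio is 3:1.
Under the 3:1 hypothesis (Σ ratio = 4, N = 330):
  full-colored: 330 × 3/4 = 247.5
  albino: 330 × 1/4 = 82.5
Contribution of full-colored: (226 − 247.5)² / 247.5 = 1.8677

1.868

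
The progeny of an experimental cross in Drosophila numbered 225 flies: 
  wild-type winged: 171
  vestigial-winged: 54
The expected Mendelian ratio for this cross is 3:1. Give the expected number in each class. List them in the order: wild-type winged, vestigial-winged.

Total ratio parts = 4. Expected numbers out of 225:
  wild-type winged: 225 × 3/4 = 168.75
  vestigial-winged: 225 × 1/4 = 56.25

168.75, 56.25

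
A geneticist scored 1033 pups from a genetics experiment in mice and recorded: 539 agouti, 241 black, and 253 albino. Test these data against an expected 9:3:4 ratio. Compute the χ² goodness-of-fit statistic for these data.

Total ratio parts = 16. Expected numbers out of 1033:
  agouti: 1033 × 9/16 = 581.0625
  black: 1033 × 3/16 = 193.6875
  albino: 1033 × 4/16 = 258.25
χ² = Σ (O − E)² / E
  agouti: (539 − 581.0625)² / 581.0625 = 3.0449
  black: (241 − 193.6875)² / 193.6875 = 11.5571
  albino: (253 − 258.25)² / 258.25 = 0.1067
χ² = 3.0449 + 11.5571 + 0.1067 = 14.7087 ≈ 14.709

14.709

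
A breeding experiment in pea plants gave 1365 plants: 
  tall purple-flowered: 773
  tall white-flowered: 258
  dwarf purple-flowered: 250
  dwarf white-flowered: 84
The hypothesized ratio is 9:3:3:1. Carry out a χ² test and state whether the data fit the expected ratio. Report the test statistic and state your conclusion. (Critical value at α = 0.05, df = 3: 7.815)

0.210; consistent

Total ratio parts = 16. Expected numbers out of 1365:
  tall purple-flowered: 1365 × 9/16 = 767.8125
  tall white-flowered: 1365 × 3/16 = 255.9375
  dwarf purple-flowered: 1365 × 3/16 = 255.9375
  dwarf white-flowered: 1365 × 1/16 = 85.3125
χ² = Σ (O − E)² / E
  tall purple-flowered: (773 − 767.8125)² / 767.8125 = 0.0350
  tall white-flowered: (258 − 255.9375)² / 255.9375 = 0.0166
  dwarf purple-flowered: (250 − 255.9375)² / 255.9375 = 0.1377
  dwarf white-flowered: (84 − 85.3125)² / 85.3125 = 0.0202
χ² = 0.0350 + 0.0166 + 0.1377 + 0.0202 = 0.2095 ≈ 0.210
Degrees of freedom = 4 − 1 = 3; critical value at α = 0.05 is 7.815.
Since 0.210 < 7.815, we fail to reject the null hypothesis — the data are consistent with the 9:3:3:1 ratio.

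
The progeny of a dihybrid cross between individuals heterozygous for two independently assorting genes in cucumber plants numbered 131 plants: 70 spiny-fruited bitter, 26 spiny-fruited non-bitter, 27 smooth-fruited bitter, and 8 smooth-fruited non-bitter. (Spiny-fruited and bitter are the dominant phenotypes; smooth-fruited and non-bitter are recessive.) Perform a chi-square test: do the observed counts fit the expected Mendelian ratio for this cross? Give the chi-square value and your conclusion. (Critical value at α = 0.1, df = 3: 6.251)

0.515; consistent

A dihybrid F₂ with independent assortment and complete dominance at both loci gives a 9:3:3:1 phenotypic ratio.
Total ratio parts = 16. Expected numbers out of 131:
  spiny-fruited bitter: 131 × 9/16 = 73.6875
  spiny-fruited non-bitter: 131 × 3/16 = 24.5625
  smooth-fruited bitter: 131 × 3/16 = 24.5625
  smooth-fruited non-bitter: 131 × 1/16 = 8.1875
χ² = Σ (O − E)² / E
  spiny-fruited bitter: (70 − 73.6875)² / 73.6875 = 0.1845
  spiny-fruited non-bitter: (26 − 24.5625)² / 24.5625 = 0.0841
  smooth-fruited bitter: (27 − 24.5625)² / 24.5625 = 0.2419
  smooth-fruited non-bitter: (8 − 8.1875)² / 8.1875 = 0.0043
χ² = 0.1845 + 0.0841 + 0.2419 + 0.0043 = 0.5148 ≈ 0.515
Degrees of freedom = 4 − 1 = 3; critical value at α = 0.1 is 6.251.
Since 0.515 < 6.251, we fail to reject the null hypothesis — the data are consistent with the 9:3:3:1 ratio.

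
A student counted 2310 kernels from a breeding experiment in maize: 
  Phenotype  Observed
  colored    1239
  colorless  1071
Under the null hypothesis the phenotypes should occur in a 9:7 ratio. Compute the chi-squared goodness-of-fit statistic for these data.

The 9:7 ratio has 16 parts, so with N = 2310 the expected counts are:
  colored: 2310 × 9/16 = 1299.375
  colorless: 2310 × 7/16 = 1010.625
χ² = Σ (O − E)² / E
  colored: (1239 − 1299.375)² / 1299.375 = 2.8053
  colorless: (1071 − 1010.625)² / 1010.625 = 3.6068
χ² = 2.8053 + 3.6068 = 6.4121 ≈ 6.412

6.412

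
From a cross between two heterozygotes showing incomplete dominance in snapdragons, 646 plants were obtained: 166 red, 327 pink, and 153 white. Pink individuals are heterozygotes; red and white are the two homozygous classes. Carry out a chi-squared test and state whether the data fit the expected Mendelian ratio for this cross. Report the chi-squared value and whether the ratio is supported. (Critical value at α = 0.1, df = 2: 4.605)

With incomplete dominance, a heterozygote × heterozygote cross gives a 1:2:1 phenotypic ratio.
The 1:2:1 ratio has 4 parts, so with N = 646 the expected counts are:
  red: 646 × 1/4 = 161.5
  pink: 646 × 2/4 = 323
  white: 646 × 1/4 = 161.5
χ² = Σ (O − E)² / E
  red: (166 − 161.5)² / 161.5 = 0.1254
  pink: (327 − 323)² / 323 = 0.0495
  white: (153 − 161.5)² / 161.5 = 0.4474
χ² = 0.1254 + 0.0495 + 0.4474 = 0.6223 ≈ 0.622
Degrees of freedom = 3 − 1 = 2; critical value at α = 0.1 is 4.605.
Since 0.622 < 4.605, we fail to reject the null hypothesis — the data are consistent with the 1:2:1 ratio.

0.622; consistent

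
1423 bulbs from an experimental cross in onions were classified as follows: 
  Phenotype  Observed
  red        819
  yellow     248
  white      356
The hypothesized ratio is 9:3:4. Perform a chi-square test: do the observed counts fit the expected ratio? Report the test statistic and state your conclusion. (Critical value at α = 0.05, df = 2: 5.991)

1.757; consistent

The 9:3:4 ratio has 16 parts, so with N = 1423 the expected counts are:
  red: 1423 × 9/16 = 800.4375
  yellow: 1423 × 3/16 = 266.8125
  white: 1423 × 4/16 = 355.75
χ² = Σ (O − E)² / E
  red: (819 − 800.4375)² / 800.4375 = 0.4305
  yellow: (248 − 266.8125)² / 266.8125 = 1.3264
  white: (356 − 355.75)² / 355.75 = 0.0002
χ² = 0.4305 + 1.3264 + 0.0002 = 1.7571 ≈ 1.757
Degrees of freedom = 3 − 1 = 2; critical value at α = 0.05 is 5.991.
Since 1.757 < 5.991, we fail to reject the null hypothesis — the data are consistent with the 9:3:4 ratio.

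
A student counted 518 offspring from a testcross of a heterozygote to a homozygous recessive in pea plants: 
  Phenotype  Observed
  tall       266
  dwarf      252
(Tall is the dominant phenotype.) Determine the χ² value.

0.378

A testcross of a heterozygote (Aa × aa) gives a 1:1 phenotypic ratio.
Under the 1:1 hypothesis (Σ ratio = 2, N = 518):
  tall: 518 × 1/2 = 259
  dwarf: 518 × 1/2 = 259
χ² = Σ (O − E)² / E
  tall: (266 − 259)² / 259 = 0.1892
  dwarf: (252 − 259)² / 259 = 0.1892
χ² = 0.1892 + 0.1892 = 0.3784 ≈ 0.378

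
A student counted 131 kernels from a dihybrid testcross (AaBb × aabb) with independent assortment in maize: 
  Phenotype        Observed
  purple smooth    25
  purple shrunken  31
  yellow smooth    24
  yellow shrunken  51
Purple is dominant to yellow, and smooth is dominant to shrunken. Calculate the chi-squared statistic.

A dihybrid testcross with independent assortment gives a 1:1:1:1 ratio.
Total ratio parts = 4. Expected numbers out of 131:
  purple smooth: 131 × 1/4 = 32.75
  purple shrunken: 131 × 1/4 = 32.75
  yellow smooth: 131 × 1/4 = 32.75
  yellow shrunken: 131 × 1/4 = 32.75
χ² = Σ (O − E)² / E
  purple smooth: (25 − 32.75)² / 32.75 = 1.8340
  purple shrunken: (31 − 32.75)² / 32.75 = 0.0935
  yellow smooth: (24 − 32.75)² / 32.75 = 2.3378
  yellow shrunken: (51 − 32.75)² / 32.75 = 10.1698
χ² = 1.8340 + 0.0935 + 2.3378 + 10.1698 = 14.4351 ≈ 14.435

14.435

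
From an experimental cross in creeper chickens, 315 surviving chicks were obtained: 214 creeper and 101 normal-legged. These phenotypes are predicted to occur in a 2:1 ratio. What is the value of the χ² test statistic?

The 2:1 ratio has 3 parts, so with N = 315 the expected counts are:
  creeper: 315 × 2/3 = 210
  normal-legged: 315 × 1/3 = 105
χ² = Σ (O − E)² / E
  creeper: (214 − 210)² / 210 = 0.0762
  normal-legged: (101 − 105)² / 105 = 0.1524
χ² = 0.0762 + 0.1524 = 0.2286 ≈ 0.229

0.229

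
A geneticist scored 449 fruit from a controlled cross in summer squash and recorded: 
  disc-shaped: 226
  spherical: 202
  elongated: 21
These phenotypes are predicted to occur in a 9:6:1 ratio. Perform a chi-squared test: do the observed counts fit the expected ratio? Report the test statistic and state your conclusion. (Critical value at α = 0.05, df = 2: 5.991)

11.286; not consistent

The 9:6:1 ratio has 16 parts, so with N = 449 the expected counts are:
  disc-shaped: 449 × 9/16 = 252.5625
  spherical: 449 × 6/16 = 168.375
  elongated: 449 × 1/16 = 28.0625
χ² = Σ (O − E)² / E
  disc-shaped: (226 − 252.5625)² / 252.5625 = 2.7936
  spherical: (202 − 168.375)² / 168.375 = 6.7150
  elongated: (21 − 28.0625)² / 28.0625 = 1.7774
χ² = 2.7936 + 6.7150 + 1.7774 = 11.286
Degrees of freedom = 3 − 1 = 2; critical value at α = 0.05 is 5.991.
Since 11.286 > 5.991, we reject the null hypothesis — the data do not fit the 9:6:1 ratio.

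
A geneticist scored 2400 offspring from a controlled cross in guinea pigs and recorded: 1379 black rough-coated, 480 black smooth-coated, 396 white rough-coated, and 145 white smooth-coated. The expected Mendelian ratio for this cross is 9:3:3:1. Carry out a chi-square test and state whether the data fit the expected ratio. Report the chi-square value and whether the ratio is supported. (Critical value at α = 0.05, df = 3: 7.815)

Expected counts for N = 2400 under a 9:3:3:1 ratio (total parts = 16):
  black rough-coated: 2400 × 9/16 = 1350
  black smooth-coated: 2400 × 3/16 = 450
  white rough-coated: 2400 × 3/16 = 450
  white smooth-coated: 2400 × 1/16 = 150
χ² = Σ (O − E)² / E
  black rough-coated: (1379 − 1350)² / 1350 = 0.6230
  black smooth-coated: (480 − 450)² / 450 = 2.0000
  white rough-coated: (396 − 450)² / 450 = 6.4800
  white smooth-coated: (145 − 150)² / 150 = 0.1667
χ² = 0.6230 + 2.0000 + 6.4800 + 0.1667 = 9.2697 ≈ 9.270
Degrees of freedom = 4 − 1 = 3; critical value at α = 0.05 is 7.815.
Since 9.270 > 7.815, we reject the null hypothesis — the data do not fit the 9:3:3:1 ratio.

9.270; not consistent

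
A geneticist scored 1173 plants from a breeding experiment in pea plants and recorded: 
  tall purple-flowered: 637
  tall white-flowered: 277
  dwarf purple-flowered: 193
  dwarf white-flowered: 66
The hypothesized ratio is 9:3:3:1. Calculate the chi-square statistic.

19.622

The 9:3:3:1 ratio has 16 parts, so with N = 1173 the expected counts are:
  tall purple-flowered: 1173 × 9/16 = 659.8125
  tall white-flowered: 1173 × 3/16 = 219.9375
  dwarf purple-flowered: 1173 × 3/16 = 219.9375
  dwarf white-flowered: 1173 × 1/16 = 73.3125
χ² = Σ (O − E)² / E
  tall purple-flowered: (637 − 659.8125)² / 659.8125 = 0.7887
  tall white-flowered: (277 − 219.9375)² / 219.9375 = 14.8048
  dwarf purple-flowered: (193 − 219.9375)² / 219.9375 = 3.2993
  dwarf white-flowered: (66 − 73.3125)² / 73.3125 = 0.7294
χ² = 0.7887 + 14.8048 + 3.2993 + 0.7294 = 19.6222 ≈ 19.622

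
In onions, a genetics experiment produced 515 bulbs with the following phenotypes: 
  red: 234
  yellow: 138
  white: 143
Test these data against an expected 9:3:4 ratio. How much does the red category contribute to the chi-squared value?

10.705

Under the 9:3:4 hypothesis (Σ ratio = 16, N = 515):
  red: 515 × 9/16 = 289.6875
  yellow: 515 × 3/16 = 96.5625
  white: 515 × 4/16 = 128.75
Contribution of red: (234 − 289.6875)² / 289.6875 = 10.7050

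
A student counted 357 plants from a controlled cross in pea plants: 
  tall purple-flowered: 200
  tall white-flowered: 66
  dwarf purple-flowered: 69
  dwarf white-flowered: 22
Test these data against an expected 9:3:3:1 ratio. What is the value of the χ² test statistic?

0.084

Under the 9:3:3:1 hypothesis (Σ ratio = 16, N = 357):
  tall purple-flowered: 357 × 9/16 = 200.8125
  tall white-flowered: 357 × 3/16 = 66.9375
  dwarf purple-flowered: 357 × 3/16 = 66.9375
  dwarf white-flowered: 357 × 1/16 = 22.3125
χ² = Σ (O − E)² / E
  tall purple-flowered: (200 − 200.8125)² / 200.8125 = 0.0033
  tall white-flowered: (66 − 66.9375)² / 66.9375 = 0.0131
  dwarf purple-flowered: (69 − 66.9375)² / 66.9375 = 0.0636
  dwarf white-flowered: (22 − 22.3125)² / 22.3125 = 0.0044
χ² = 0.0033 + 0.0131 + 0.0636 + 0.0044 = 0.0844 ≈ 0.084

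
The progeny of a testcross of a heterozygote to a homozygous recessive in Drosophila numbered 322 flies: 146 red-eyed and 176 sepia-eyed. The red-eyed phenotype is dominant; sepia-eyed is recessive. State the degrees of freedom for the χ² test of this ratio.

1

A testcross of a heterozygote (Aa × aa) gives a 1:1 phenotypic ratio.
A goodness-of-fit test with 2 phenotype classes has df = 2 − 1 = 1.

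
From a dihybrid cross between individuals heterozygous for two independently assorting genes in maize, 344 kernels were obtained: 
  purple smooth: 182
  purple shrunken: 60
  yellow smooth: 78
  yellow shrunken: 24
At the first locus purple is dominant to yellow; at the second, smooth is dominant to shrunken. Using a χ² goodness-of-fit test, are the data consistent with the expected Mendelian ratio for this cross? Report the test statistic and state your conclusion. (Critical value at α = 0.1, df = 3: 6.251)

4.114; consistent

A dihybrid F₂ with independent assortment and complete dominance at both loci gives a 9:3:3:1 phenotypic ratio.
Expected counts for N = 344 under a 9:3:3:1 ratio (total parts = 16):
  purple smooth: 344 × 9/16 = 193.5
  purple shrunken: 344 × 3/16 = 64.5
  yellow smooth: 344 × 3/16 = 64.5
  yellow shrunken: 344 × 1/16 = 21.5
χ² = Σ (O − E)² / E
  purple smooth: (182 − 193.5)² / 193.5 = 0.6835
  purple shrunken: (60 − 64.5)² / 64.5 = 0.3140
  yellow smooth: (78 − 64.5)² / 64.5 = 2.8256
  yellow shrunken: (24 − 21.5)² / 21.5 = 0.2907
χ² = 0.6835 + 0.3140 + 2.8256 + 0.2907 = 4.1138 ≈ 4.114
Degrees of freedom = 4 − 1 = 3; critical value at α = 0.1 is 6.251.
Since 4.114 < 6.251, we fail to reject the null hypothesis — the data are consistent with the 9:3:3:1 ratio.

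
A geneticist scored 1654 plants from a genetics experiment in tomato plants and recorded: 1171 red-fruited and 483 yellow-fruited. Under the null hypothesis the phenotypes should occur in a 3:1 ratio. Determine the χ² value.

Total ratio parts = 4. Expected numbers out of 1654:
  red-fruited: 1654 × 3/4 = 1240.5
  yellow-fruited: 1654 × 1/4 = 413.5
χ² = Σ (O − E)² / E
  red-fruited: (1171 − 1240.5)² / 1240.5 = 3.8938
  yellow-fruited: (483 − 413.5)² / 413.5 = 11.6814
χ² = 3.8938 + 11.6814 = 15.5752 ≈ 15.575

15.575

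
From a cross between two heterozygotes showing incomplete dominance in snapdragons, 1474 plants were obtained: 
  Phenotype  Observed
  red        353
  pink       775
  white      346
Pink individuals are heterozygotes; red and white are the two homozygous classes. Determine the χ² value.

With incomplete dominance, a heterozygote × heterozygote cross gives a 1:2:1 phenotypic ratio.
Under the 1:2:1 hypothesis (Σ ratio = 4, N = 1474):
  red: 1474 × 1/4 = 368.5
  pink: 1474 × 2/4 = 737
  white: 1474 × 1/4 = 368.5
χ² = Σ (O − E)² / E
  red: (353 − 368.5)² / 368.5 = 0.6520
  pink: (775 − 737)² / 737 = 1.9593
  white: (346 − 368.5)² / 368.5 = 1.3738
χ² = 0.6520 + 1.9593 + 1.3738 = 3.9851 ≈ 3.985

3.985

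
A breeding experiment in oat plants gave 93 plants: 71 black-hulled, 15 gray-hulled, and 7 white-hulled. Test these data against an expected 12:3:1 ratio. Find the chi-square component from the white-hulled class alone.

Under the 12:3:1 hypothesis (Σ ratio = 16, N = 93):
  black-hulled: 93 × 12/16 = 69.75
  gray-hulled: 93 × 3/16 = 17.4375
  white-hulled: 93 × 1/16 = 5.8125
Contribution of white-hulled: (7 − 5.8125)² / 5.8125 = 0.2426

0.243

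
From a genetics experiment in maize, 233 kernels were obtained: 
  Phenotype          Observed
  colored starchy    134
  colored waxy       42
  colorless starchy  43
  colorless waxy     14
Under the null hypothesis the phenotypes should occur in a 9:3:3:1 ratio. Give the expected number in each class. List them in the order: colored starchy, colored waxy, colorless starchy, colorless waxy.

131.0625, 43.6875, 43.6875, 14.5625

Expected counts for N = 233 under a 9:3:3:1 ratio (total parts = 16):
  colored starchy: 233 × 9/16 = 131.0625
  colored waxy: 233 × 3/16 = 43.6875
  colorless starchy: 233 × 3/16 = 43.6875
  colorless waxy: 233 × 1/16 = 14.5625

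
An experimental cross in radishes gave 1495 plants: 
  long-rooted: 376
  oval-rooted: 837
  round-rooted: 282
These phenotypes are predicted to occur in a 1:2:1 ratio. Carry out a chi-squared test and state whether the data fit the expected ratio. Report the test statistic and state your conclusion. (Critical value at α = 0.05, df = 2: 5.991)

Under the 1:2:1 hypothesis (Σ ratio = 4, N = 1495):
  long-rooted: 1495 × 1/4 = 373.75
  oval-rooted: 1495 × 2/4 = 747.5
  round-rooted: 1495 × 1/4 = 373.75
χ² = Σ (O − E)² / E
  long-rooted: (376 − 373.75)² / 373.75 = 0.0135
  oval-rooted: (837 − 747.5)² / 747.5 = 10.7161
  round-rooted: (282 − 373.75)² / 373.75 = 22.5232
χ² = 0.0135 + 10.7161 + 22.5232 = 33.2528 ≈ 33.253
Degrees of freedom = 3 − 1 = 2; critical value at α = 0.05 is 5.991.
Since 33.253 > 5.991, we reject the null hypothesis — the data do not fit the 1:2:1 ratio.

33.253; not consistent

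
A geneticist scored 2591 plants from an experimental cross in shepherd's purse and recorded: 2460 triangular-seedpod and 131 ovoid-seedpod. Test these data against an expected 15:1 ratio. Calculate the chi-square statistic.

6.305

Under the 15:1 hypothesis (Σ ratio = 16, N = 2591):
  triangular-seedpod: 2591 × 15/16 = 2429.0625
  ovoid-seedpod: 2591 × 1/16 = 161.9375
χ² = Σ (O − E)² / E
  triangular-seedpod: (2460 − 2429.0625)² / 2429.0625 = 0.3940
  ovoid-seedpod: (131 − 161.9375)² / 161.9375 = 5.9105
χ² = 0.3940 + 5.9105 = 6.3045 ≈ 6.305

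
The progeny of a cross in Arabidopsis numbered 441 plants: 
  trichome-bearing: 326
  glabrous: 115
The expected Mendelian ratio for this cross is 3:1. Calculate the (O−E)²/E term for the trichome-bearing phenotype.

0.068

Expected counts for N = 441 under a 3:1 ratio (total parts = 4):
  trichome-bearing: 441 × 3/4 = 330.75
  glabrous: 441 × 1/4 = 110.25
Contribution of trichome-bearing: (326 − 330.75)² / 330.75 = 0.0682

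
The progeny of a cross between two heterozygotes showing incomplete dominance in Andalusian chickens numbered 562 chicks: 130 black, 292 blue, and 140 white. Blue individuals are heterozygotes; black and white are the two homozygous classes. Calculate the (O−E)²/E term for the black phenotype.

0.785

With incomplete dominance, a heterozygote × heterozygote cross gives a 1:2:1 phenotypic ratio.
Total ratio parts = 4. Expected numbers out of 562:
  black: 562 × 1/4 = 140.5
  blue: 562 × 2/4 = 281
  white: 562 × 1/4 = 140.5
Contribution of black: (130 − 140.5)² / 140.5 = 0.7847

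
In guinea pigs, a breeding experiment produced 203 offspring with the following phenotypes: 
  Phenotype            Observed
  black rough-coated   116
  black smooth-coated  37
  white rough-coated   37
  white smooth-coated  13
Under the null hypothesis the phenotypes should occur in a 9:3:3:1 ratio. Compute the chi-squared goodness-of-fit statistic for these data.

Total ratio parts = 16. Expected numbers out of 203:
  black rough-coated: 203 × 9/16 = 114.1875
  black smooth-coated: 203 × 3/16 = 38.0625
  white rough-coated: 203 × 3/16 = 38.0625
  white smooth-coated: 203 × 1/16 = 12.6875
χ² = Σ (O − E)² / E
  black rough-coated: (116 − 114.1875)² / 114.1875 = 0.0288
  black smooth-coated: (37 − 38.0625)² / 38.0625 = 0.0297
  white rough-coated: (37 − 38.0625)² / 38.0625 = 0.0297
  white smooth-coated: (13 − 12.6875)² / 12.6875 = 0.0077
χ² = 0.0288 + 0.0297 + 0.0297 + 0.0077 = 0.0959 ≈ 0.096

0.096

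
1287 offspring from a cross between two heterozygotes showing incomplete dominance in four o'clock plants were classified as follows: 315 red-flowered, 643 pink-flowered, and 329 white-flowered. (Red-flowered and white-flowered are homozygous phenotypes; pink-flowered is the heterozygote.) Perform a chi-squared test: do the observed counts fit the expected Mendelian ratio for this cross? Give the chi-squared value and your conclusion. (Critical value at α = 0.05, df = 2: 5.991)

0.305; consistent

With incomplete dominance, a heterozygote × heterozygote cross gives a 1:2:1 phenotypic ratio.
Under the 1:2:1 hypothesis (Σ ratio = 4, N = 1287):
  red-flowered: 1287 × 1/4 = 321.75
  pink-flowered: 1287 × 2/4 = 643.5
  white-flowered: 1287 × 1/4 = 321.75
χ² = Σ (O − E)² / E
  red-flowered: (315 − 321.75)² / 321.75 = 0.1416
  pink-flowered: (643 − 643.5)² / 643.5 = 0.0004
  white-flowered: (329 − 321.75)² / 321.75 = 0.1634
χ² = 0.1416 + 0.0004 + 0.1634 = 0.3054 ≈ 0.305
Degrees of freedom = 3 − 1 = 2; critical value at α = 0.05 is 5.991.
Since 0.305 < 5.991, we fail to reject the null hypothesis — the data are consistent with the 1:2:1 ratio.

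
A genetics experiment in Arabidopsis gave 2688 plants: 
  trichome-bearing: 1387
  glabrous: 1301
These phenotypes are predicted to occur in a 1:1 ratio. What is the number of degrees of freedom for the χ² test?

1

A goodness-of-fit test with 2 phenotype classes has df = 2 − 1 = 1.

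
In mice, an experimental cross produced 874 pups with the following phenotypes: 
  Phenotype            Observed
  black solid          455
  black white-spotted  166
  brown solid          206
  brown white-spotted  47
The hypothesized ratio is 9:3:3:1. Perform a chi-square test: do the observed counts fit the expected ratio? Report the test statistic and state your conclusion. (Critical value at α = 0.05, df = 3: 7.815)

The 9:3:3:1 ratio has 16 parts, so with N = 874 the expected counts are:
  black solid: 874 × 9/16 = 491.625
  black white-spotted: 874 × 3/16 = 163.875
  brown solid: 874 × 3/16 = 163.875
  brown white-spotted: 874 × 1/16 = 54.625
χ² = Σ (O − E)² / E
  black solid: (455 − 491.625)² / 491.625 = 2.7285
  black white-spotted: (166 − 163.875)² / 163.875 = 0.0276
  brown solid: (206 − 163.875)² / 163.875 = 10.8285
  brown white-spotted: (47 − 54.625)² / 54.625 = 1.0644
χ² = 2.7285 + 0.0276 + 10.8285 + 1.0644 = 14.649
Degrees of freedom = 4 − 1 = 3; critical value at α = 0.05 is 7.815.
Since 14.649 > 7.815, we reject the null hypothesis — the data do not fit the 9:3:3:1 ratio.

14.649; not consistent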